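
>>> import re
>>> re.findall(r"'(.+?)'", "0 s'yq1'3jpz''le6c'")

One capturing group, so `findall` returns just the captured substring from each match — 2 in all.

['yq1', "'le6c"]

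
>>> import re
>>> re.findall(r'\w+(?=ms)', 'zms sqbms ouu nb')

['z', 'sqb']

The lookaround is zero-width — it requires the adjacent text to match without consuming it, so the asserted text isn't part of the match.
With no groups in the pattern, `findall` gives back each whole match — 2 here.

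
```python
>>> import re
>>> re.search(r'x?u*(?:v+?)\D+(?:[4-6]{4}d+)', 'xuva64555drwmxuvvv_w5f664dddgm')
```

This matches optionally a literal 'x', then zero or more of the literal 'u'; then one or more of a literal 'v' (lazy) (non-capturing group); then one or more of a non-digit; then exactly 4 of a character in [4-6], then one or more of the literal 'd' (non-capturing group).
Unlike `match`, `search` isn't anchored — it looks for the pattern anywhere in the string.
Here no position works, so the call returns None.

None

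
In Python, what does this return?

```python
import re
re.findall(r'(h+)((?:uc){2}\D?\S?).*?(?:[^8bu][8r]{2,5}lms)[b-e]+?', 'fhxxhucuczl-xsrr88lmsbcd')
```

Pattern: one or more of a literal 'h' (captured); then the literal 'uc' repeated 2 times, then optionally a non-digit, then optionally a non-whitespace character (captured); then zero or more of any character (lazy); then any character except [8bu], then 2 to 5 of one of [8r], then the literal 'lms' (non-capturing group); then one or more of a character in [b-e] (lazy).
Walking the string: at [4:22] match 'hucuczl-xsrr88lmsb', groups = ('h', 'ucuczl').
With 2 capturing groups, `findall` returns a 2-tuple per match.

[('h', 'ucuczl')]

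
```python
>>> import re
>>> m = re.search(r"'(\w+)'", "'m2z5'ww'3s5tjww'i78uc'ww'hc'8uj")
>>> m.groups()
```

('m2z5',)

The match spans [0:6] → "'m2z5'".
Captured: group 1 = 'm2z5'.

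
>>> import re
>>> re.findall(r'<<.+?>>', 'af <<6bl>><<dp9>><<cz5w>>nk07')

Scanning left to right: at [3:10] → '<<6bl>>'; at [10:17] → '<<dp9>>'; at [17:25] → '<<cz5w>>'.
With no groups in the pattern, `findall` gives back each whole match — 3 here.

['<<6bl>>', '<<dp9>>', '<<cz5w>>']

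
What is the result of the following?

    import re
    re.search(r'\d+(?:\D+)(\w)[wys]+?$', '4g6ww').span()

Pattern: one or more of a digit; then one or more of a non-digit (non-capturing group); then a word character (captured); then one or more of one of [wys] (lazy); then anchored at the end.
`re.search` tries every starting position until one works.
The match spans [0:5] → '4g6ww'.
Captured: group 1 = '6'.

(0, 5)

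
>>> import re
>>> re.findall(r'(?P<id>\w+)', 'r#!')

['r']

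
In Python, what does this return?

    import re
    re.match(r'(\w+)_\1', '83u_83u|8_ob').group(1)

'83u'

`\1` is not a pattern — it's the concrete string captured by group 1, re-applied verbatim.
`re.match` only tries the pattern at the start of the string.
The match spans [0:7] → '83u_83u'.
Captured: group 1 = '83u'.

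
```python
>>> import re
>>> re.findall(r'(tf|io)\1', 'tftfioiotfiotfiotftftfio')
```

['tf', 'io', 'tf']

The backreference `\1` re-matches whatever the first group consumed, character for character.
Scanning left to right: at [0:4] match 'tftf', group 1 = 'tf'; at [4:8] match 'ioio', group 1 = 'io'; at [16:20] match 'tftf', group 1 = 'tf'.
One capturing group, so `findall` returns just the captured substring from each match — 3 in all.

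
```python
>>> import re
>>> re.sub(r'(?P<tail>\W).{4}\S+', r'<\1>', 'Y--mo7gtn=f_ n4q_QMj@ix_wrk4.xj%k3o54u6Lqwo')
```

'Y<->< >'

This matches a non-word character (captured as 'tail'); then exactly 4 of any character, then one or more of a non-whitespace character.
Matches: at [1:12] → '--mo7gtn=f_'; at [12:43] → ' n4q_QMj@ix_wrk4.xj%k3o54u6Lqwo'.
The replacement refers to a captured group, so each match is rewritten using its own captured text.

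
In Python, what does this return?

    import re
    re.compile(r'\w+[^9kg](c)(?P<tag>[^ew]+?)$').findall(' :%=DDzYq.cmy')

This matches one or more of a word character; then any character except [9kg]; then a literal 'c' (captured); then one or more of any character except [ew] (lazy) (captured as 'tag'); then anchored at the end.
Walking the string: at [4:13] match 'DDzYq.cmy', groups = ('c', 'my').
Multiple groups make `findall` return tuples — one 2-tuple for the one match.

[('c', 'my')]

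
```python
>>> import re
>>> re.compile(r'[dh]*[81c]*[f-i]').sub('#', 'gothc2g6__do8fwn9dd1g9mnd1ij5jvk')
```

Every occurrence is swapped for '#'.

'#ot#c2#6__do#wn9#9mn#j5jvk'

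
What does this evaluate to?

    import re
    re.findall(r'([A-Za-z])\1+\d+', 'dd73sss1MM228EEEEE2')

A backreference is literal: `\1` must see the identical characters the first group matched.
Walking the string: at [0:4] match 'dd73', group 1 = 'd'; at [4:8] match 'sss1', group 1 = 's'; at [8:13] match 'MM228', group 1 = 'M'; at [13:19] match 'EEEEE2', group 1 = 'E'.
One capturing group, so `findall` returns just the captured substring from each match — 4 in all.

['d', 's', 'M', 'E']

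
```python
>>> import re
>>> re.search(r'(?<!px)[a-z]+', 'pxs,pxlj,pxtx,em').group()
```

'pxs'

A negative assertion filters positions out without eating any characters.
The match spans [0:3] → 'pxs'.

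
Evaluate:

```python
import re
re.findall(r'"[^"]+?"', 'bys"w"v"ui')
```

['"w"']

No capturing groups, so `findall` returns the 1 full match string.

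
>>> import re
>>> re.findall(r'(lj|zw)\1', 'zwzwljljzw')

['zw', 'lj']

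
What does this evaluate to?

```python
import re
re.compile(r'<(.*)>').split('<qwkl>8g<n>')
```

['', 'qwkl>8g<n', '']

Because the pattern has a capturing group, `split` also inserts each captured text between the pieces.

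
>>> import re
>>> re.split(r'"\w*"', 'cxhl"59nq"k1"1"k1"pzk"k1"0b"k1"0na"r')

Matches to split on: at [4:10] → '"59nq"'; at [12:15] → '"1"'; at [17:22] → '"pzk"'; at [24:28] → '"0b"'; at [30:35] → '"0na"'.
The string is cut at each match, leaving 6 pieces.

['cxhl', 'k1', 'k1', 'k1', 'k1', 'r']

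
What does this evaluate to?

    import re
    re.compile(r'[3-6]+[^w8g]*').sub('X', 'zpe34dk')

'zpeX'

The pattern matches one or more of a character in [3-6]; then zero or more of any character except [w8g].
Matches: at [3:7] → '34dk'.
Every occurrence is swapped for 'X'.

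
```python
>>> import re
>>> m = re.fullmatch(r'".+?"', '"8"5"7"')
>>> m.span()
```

`re.fullmatch` is like wrapping the pattern in `^…$` (in single-line mode).
The match spans [0:7] → '"8"5"7"'.

(0, 7)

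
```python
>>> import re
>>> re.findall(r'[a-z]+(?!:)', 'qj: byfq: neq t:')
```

The negative lookaround is zero-width — it rules out positions where the adjacent text would match, without consuming anything.
Walking the string: at [0:1] → 'q'; at [4:7] → 'byf'; at [10:13] → 'neq'.
`findall` yields the raw match text (3 of them) because the pattern has no groups.

['q', 'byf', 'neq']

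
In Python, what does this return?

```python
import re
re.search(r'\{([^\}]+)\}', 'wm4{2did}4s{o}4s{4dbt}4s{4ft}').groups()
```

The match spans [3:9] → '{2did}'.
Captured: group 1 = '2did'.

('2did',)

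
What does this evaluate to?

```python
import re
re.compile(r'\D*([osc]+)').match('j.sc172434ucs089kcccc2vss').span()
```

(0, 4)

Pattern: zero or more of a non-digit; then one or more of one of [osc] (captured).
`re.match` only tries the pattern at the start of the string.
The match spans [0:4] → 'j.sc'.
Captured: group 1 = 'c'.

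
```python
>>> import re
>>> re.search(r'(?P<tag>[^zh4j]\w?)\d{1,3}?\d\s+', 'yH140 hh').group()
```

The pattern matches any character except [zh4j], then optionally a word character (captured as 'tag'); then 1 to 3 of a digit (lazy), then a digit, then one or more of whitespace.
The match spans [0:6] → 'yH140 '.

'yH140 '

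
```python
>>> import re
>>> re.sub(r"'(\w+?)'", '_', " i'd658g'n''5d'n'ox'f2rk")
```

Matches: at [2:9] → "'d658g'"; at [11:15] → "'5d'"; at [16:20] → "'ox'".
Each match is replaced by '_'.

" i_n'_n_f2rk"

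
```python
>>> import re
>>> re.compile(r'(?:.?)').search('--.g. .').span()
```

(0, 1)

The match spans [0:1] → '-'.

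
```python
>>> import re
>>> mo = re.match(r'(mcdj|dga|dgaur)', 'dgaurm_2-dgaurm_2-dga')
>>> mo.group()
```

'dga'

`re.match` won't scan ahead — the pattern has to work from the very first character.
The match spans [0:3] → 'dga'.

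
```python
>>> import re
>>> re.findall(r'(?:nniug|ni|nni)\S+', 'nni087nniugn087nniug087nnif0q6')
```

['nni087nniugn087nniug087nnif0q6']

Since nothing is captured, `findall` lists the 1 matched substring directly.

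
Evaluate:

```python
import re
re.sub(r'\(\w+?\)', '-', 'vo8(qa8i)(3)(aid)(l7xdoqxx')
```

`sub` substitutes '-' at each match site.

'vo8---(l7xdoqxx'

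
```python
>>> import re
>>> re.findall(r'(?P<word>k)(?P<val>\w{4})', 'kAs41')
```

[('k', 'As41')]

With 2 capturing groups, `findall` returns a 2-tuple per match.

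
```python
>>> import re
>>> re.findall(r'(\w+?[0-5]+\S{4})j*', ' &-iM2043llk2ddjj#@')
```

['iM2043llk2']

The `?` after the quantifier makes it lazy — it takes as little as possible before letting the rest of the pattern try.
With a single group, `findall` returns only what that group captured — 1 item.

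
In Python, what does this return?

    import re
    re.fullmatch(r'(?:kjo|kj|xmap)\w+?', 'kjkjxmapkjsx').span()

`re.fullmatch` requires the pattern to consume the entire string.
The match spans [0:12] → 'kjkjxmapkjsx'.

(0, 12)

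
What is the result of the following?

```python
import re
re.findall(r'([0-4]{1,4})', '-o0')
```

['0']

Pattern: 1 to 4 of a character in [0-4] (captured).
One capturing group, so `findall` returns just the captured substring from the one match — 1 in all.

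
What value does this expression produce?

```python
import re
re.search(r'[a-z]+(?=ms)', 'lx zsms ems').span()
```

Because the assertion is zero-width, the text it checks is not consumed and won't appear in the result.
`re.search` tries every starting position until one works.
The match spans [3:5] → 'zs'.

(3, 5)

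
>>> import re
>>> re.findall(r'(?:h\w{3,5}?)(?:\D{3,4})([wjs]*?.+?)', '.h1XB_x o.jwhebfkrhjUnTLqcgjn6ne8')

Pattern: the literal 'h', then 3 to 5 of a word character (lazy) (non-capturing group); then 3 to 4 of a non-digit (non-capturing group); then zero or more of one of [wjs] (lazy), then one or more of any character (lazy) (captured).
Because the quantifier is non-greedy, it stops expanding at the earliest point where the rest of the pattern can succeed.
Matches: at [1:10] match 'h1XB_x o.', group 1 = '.'; at [12:21] match 'hebfkrhjU', group 1 = 'U'.
One capturing group, so `findall` returns just the captured substring from each match — 2 in all.

['.', 'U']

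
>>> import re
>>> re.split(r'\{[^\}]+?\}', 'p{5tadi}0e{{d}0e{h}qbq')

The string is cut at each match, leaving 4 pieces.

['p', '0e', '0e', 'qbq']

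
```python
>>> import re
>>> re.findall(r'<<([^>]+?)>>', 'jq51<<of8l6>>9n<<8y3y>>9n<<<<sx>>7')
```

With a single group, `findall` returns only what that group captured — 3 items.

['of8l6', '8y3y', '<<sx']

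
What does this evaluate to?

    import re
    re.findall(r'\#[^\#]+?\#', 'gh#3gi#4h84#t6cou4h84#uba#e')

['#3gi#', '#t6cou4h84#']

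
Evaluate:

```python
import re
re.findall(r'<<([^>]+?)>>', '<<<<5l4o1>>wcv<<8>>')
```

`findall` collects group 1 from each match (2 total).

['<<5l4o1', '8']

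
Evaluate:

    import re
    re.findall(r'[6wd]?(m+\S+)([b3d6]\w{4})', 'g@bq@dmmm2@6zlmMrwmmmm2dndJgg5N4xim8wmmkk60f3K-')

[('mmm2@6zlmMrwmmmm2dndJgg5N4xim8wmmkk', '60f3K')]

The pattern matches optionally one of [6wd]; then one or more of the literal 'm', then one or more of a non-whitespace character (captured); then one of [b3d6], then exactly 4 of a word character (captured).
Scanning left to right: at [5:46] match 'dmmm2@6zlmMrwmmmm2dndJgg5N4xim8wmmkk60f3K', groups = ('mmm2@6zlmMrwmmmm2dndJgg5N4xim8wmmkk', '60f3K').
2 groups means the one result is a tuple of 2 captured strings — 1 here.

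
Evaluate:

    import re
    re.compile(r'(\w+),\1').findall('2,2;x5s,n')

['2']

The backreference `\1` re-matches whatever the first group consumed, character for character.
Matches: at [0:3] match '2,2', group 1 = '2'.
With a single group, `findall` returns only what that group captured — 1 item.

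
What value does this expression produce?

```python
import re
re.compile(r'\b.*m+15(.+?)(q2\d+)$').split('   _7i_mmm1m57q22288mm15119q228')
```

Pattern: a word boundary (`\b`, zero-width); then zero or more of any character, then one or more of the literal 'm', then the literal '15'; then one or more of any character (lazy) (captured); then the literal 'q2', then one or more of a digit (captured); then anchored at the end.
Matches to split on: at [3:31] → '_7i_mmm1m57q22288mm15119q228'.
`re.split` interleaves the captured-group text with the surrounding fragments.

['   ', '119', 'q228', '']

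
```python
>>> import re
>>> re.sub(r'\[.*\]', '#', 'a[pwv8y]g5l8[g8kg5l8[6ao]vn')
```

Every occurrence is swapped for '#'.

'a#vn'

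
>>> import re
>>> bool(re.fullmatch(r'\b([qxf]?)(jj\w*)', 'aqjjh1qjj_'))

False

`fullmatch` succeeds only if the pattern covers the string from start to end.
Here the pattern can't cover the whole string, so the call returns None, and `bool(None)` is False.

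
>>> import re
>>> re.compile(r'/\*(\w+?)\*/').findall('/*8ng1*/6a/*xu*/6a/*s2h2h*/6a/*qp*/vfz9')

Matches: at [0:8] match '/*8ng1*/', group 1 = '8ng1'; at [10:16] match '/*xu*/', group 1 = 'xu'; at [18:27] match '/*s2h2h*/', group 1 = 's2h2h'; at [29:35] match '/*qp*/', group 1 = 'qp'.
Because there's exactly one group, `findall` drops the full match and keeps group 1 from each hit.

['8ng1', 'xu', 's2h2h', 'qp']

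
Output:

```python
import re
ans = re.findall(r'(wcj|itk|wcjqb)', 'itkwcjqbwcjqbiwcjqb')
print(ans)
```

The regex engine tests alternatives in the order written; an earlier branch that matches wins even if a later one would match more.
One capturing group, so `findall` returns just the captured substring from each match — 4 in all.

['itk', 'wcj', 'wcj', 'wcj']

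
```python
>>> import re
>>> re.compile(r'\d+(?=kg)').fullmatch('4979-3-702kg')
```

None

For `fullmatch`, every character of the input must be accounted for by the pattern.
Here there's no way to consume every character, so the call returns None.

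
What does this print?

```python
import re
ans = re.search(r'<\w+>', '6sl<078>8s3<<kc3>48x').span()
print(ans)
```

(3, 8)

`re.search` tries every starting position until one works.
The match spans [3:8] → '<078>'.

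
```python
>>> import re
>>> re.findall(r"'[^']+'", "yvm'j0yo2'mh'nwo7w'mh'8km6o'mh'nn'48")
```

["'j0yo2'", "'nwo7w'", "'8km6o'", "'nn'"]

Walking the string: at [3:10] → "'j0yo2'"; at [12:19] → "'nwo7w'"; at [21:28] → "'8km6o'"; at [30:34] → "'nn'".
No capturing groups, so `findall` returns the 4 full match strings.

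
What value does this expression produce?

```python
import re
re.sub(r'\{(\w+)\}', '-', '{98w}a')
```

'-a'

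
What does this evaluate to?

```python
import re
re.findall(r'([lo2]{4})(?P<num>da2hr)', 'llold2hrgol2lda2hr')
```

[('ol2l', 'da2hr')]

Pattern: exactly 4 of one of [lo2] (captured); then the literal 'da2', then the literal 'hr' (captured as 'num').
Scanning left to right: at [9:18] match 'ol2lda2hr', groups = ('ol2l', 'da2hr').
2 groups means the one result is a tuple of 2 captured strings — 1 here.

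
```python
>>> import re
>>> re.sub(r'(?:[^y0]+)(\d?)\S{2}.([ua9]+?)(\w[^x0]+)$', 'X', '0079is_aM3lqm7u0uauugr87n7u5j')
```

'00X'

This matches one or more of any character except [y0] (non-capturing group); then optionally a digit (captured); then exactly 2 of a non-whitespace character, then any character; then one or more of one of [ua9] (lazy) (captured); then a word character, then one or more of any character except [x0] (captured); then anchored at the end.
Each match is replaced by 'X'.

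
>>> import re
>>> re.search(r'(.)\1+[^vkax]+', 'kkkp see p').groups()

The match spans [0:10] → 'kkkp see p'.
Captured: group 1 = 'k'.

('k',)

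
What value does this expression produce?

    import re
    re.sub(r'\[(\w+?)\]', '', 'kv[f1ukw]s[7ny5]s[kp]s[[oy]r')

'kvsss[r'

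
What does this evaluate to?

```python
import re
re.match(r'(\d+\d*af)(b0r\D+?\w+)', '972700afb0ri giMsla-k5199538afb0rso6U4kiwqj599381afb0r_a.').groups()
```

The match spans [0:19] → '972700afb0ri giMsla'.
Captured: group 1 = '972700af', group 2 = 'b0ri giMsla'.

('972700af', 'b0ri giMsla')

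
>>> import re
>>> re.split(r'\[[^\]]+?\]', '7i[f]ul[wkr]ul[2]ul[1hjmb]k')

['7i', 'ul', 'ul', 'ul', 'k']

Matches to split on: at [2:5] → '[f]'; at [7:12] → '[wkr]'; at [14:17] → '[2]'; at [19:26] → '[1hjmb]'.
Splitting on the pattern gives 5 pieces.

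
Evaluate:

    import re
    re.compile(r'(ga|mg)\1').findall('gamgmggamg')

['mg']

`\1` has to match the exact text group 1 already captured.
Walking the string: at [2:6] match 'mgmg', group 1 = 'mg'.
Because there's exactly one group, `findall` drops the full match and keeps group 1 from the one hit.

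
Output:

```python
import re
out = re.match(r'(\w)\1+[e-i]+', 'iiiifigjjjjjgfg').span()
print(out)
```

(0, 7)

`re.match` only tries the pattern at the start of the string.
The match spans [0:7] → 'iiiifig'.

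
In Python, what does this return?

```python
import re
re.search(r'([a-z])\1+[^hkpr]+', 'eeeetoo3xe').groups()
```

After group 1 captures some text, `\1` only succeeds where that same text appears again.
`search` walks the string left to right and returns the first match it finds.
The match spans [0:10] → 'eeeetoo3xe'.
Captured: group 1 = 'e'.

('e',)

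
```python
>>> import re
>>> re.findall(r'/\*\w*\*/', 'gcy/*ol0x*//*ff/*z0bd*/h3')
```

`findall` yields the raw match text (2 of them) because the pattern has no groups.

['/*ol0x*/', '/*z0bd*/']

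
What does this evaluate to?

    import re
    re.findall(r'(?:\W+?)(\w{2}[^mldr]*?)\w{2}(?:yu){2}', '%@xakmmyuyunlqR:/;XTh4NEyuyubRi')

The pattern matches one or more of a non-word character (lazy) (non-capturing group); then exactly 2 of a word character, then zero or more of any character except [mldr] (lazy) (captured); then exactly 2 of a word character, then the literal 'yu' repeated 2 times.
Walking the string: at [0:11] match '%@xakmmyuyu', group 1 = 'xak'; at [15:28] match ':/;XTh4NEyuyu', group 1 = 'XTh4'.
`findall` collects group 1 from each match (2 total).

['xak', 'XTh4']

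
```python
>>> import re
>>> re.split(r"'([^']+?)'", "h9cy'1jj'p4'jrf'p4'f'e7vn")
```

Matches to split on: at [4:9] → "'1jj'"; at [11:16] → "'jrf'"; at [18:21] → "'f'".
`re.split` interleaves the captured-group text with the surrounding fragments.

['h9cy', '1jj', 'p4', 'jrf', 'p4', 'f', 'e7vn']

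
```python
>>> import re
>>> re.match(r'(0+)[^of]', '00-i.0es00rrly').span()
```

(0, 3)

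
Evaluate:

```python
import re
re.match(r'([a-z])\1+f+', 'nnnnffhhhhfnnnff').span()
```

After group 1 captures some text, `\1` only succeeds where that same text appears again.
`re.match` won't scan ahead — the pattern has to work from the very first character.
The match spans [0:6] → 'nnnnff'.
Captured: group 1 = 'n'.

(0, 6)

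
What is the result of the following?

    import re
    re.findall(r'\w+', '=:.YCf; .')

The pattern matches one or more of a word character.
Scanning left to right: at [3:6] → 'YCf'.
Since nothing is captured, `findall` lists the 1 matched substring directly.

['YCf']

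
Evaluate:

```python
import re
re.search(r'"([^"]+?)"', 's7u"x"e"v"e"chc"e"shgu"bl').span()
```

(3, 6)

The match spans [3:6] → '"x"'.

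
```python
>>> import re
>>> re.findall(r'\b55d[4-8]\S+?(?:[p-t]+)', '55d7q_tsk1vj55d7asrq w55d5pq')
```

The pattern matches a word boundary (`\b`, zero-width); then the literal '55d', then a character in [4-8], then one or more of a non-whitespace character (lazy); then one or more of a character in [p-t] (non-capturing group).
Scanning left to right: at [0:8] → '55d7q_ts'.
With no groups in the pattern, `findall` gives back each whole match — 1 here.

['55d7q_ts']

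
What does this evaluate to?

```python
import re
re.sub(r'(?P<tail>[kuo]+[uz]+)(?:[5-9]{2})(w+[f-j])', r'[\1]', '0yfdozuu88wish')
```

This matches one or more of one of [kuo], then one or more of one of [uz] (captured as 'tail'); then exactly 2 of a character in [5-9] (non-capturing group); then one or more of the literal 'w', then a character in [f-j] (captured).
Each match is replaced using the text its own group 1 captured.

'0yfd[ozuu]sh'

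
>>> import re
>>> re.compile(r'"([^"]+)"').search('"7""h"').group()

'"7"'

`re.search` tries every starting position until one works.
The match spans [0:3] → '"7"'.
Captured: group 1 = '7'.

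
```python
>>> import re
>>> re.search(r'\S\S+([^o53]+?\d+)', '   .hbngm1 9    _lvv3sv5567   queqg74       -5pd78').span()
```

(3, 12)

A non-greedy quantifier consumes as few characters as it can — just enough that the remainder of the pattern still matches from where it stops; whatever follows it matches normally.
The match spans [3:12] → '.hbngm1 9'.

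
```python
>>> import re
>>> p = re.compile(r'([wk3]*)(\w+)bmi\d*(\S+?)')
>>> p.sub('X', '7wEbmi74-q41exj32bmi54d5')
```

'XX5'

A non-greedy quantifier consumes as few characters as it can — just enough that the remainder of the pattern still matches from where it stops; whatever follows it matches normally.
`sub` substitutes 'X' at each match site.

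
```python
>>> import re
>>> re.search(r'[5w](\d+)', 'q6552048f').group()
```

The pattern matches one of [5w]; then one or more of a digit (captured).
`search` walks the string left to right and returns the first match it finds.
The match spans [2:8] → '552048'.
Captured: group 1 = '52048'.

'552048'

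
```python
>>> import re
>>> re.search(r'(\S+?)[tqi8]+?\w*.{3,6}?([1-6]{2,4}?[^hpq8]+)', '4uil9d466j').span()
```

(0, 10)

The pattern matches one or more of a non-whitespace character (lazy) (captured); then one or more of one of [tqi8] (lazy), then zero or more of a word character, then 3 to 6 of any character (lazy); then 2 to 4 of a character in [1-6] (lazy), then one or more of any character except [hpq8] (captured).
`re.search` scans for the first position where the pattern succeeds.
The match spans [0:10] → '4uil9d466j'.
Captured: group 1 = '4u', group 2 = '66j'.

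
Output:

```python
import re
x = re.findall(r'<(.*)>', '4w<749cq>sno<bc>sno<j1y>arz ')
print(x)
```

['749cq>sno<bc>sno<j1y']

One capturing group, so `findall` returns just the captured substring from the one match — 1 in all.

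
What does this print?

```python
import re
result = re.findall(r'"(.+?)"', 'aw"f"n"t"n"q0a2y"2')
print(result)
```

A `+?`/`*?`/`{m,n}?` starts at its minimum and grows only as far as needed for what follows to match.
Scanning left to right: at [2:5] match '"f"', group 1 = 'f'; at [6:9] match '"t"', group 1 = 't'; at [10:17] match '"q0a2y"', group 1 = 'q0a2y'.
One capturing group, so `findall` returns just the captured substring from each match — 3 in all.

['f', 't', 'q0a2y']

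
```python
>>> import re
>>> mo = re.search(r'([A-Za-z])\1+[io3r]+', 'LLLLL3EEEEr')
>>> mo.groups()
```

After group 1 captures some text, `\1` only succeeds where that same text appears again.
`search` walks the string left to right and returns the first match it finds.
The match spans [0:6] → 'LLLLL3'.
Captured: group 1 = 'L'.

('L',)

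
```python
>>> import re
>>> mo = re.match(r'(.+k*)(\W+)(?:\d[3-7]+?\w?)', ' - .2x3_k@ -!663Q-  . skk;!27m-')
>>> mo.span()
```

With `match`, the pattern is implicitly anchored at the beginning.
The match spans [0:30] → ' - .2x3_k@ -!663Q-  . skk;!27m'.

(0, 30)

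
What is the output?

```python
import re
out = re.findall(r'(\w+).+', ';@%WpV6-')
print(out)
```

['WpV6']

`findall` collects group 1 from the one match (1 total).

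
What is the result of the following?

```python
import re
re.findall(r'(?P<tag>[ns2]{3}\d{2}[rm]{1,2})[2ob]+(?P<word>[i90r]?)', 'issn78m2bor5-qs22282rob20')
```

[('ssn78m', 'r'), ('22282r', '0')]

This matches exactly 3 of one of [ns2], then exactly 2 of a digit, then 1 to 2 of one of [rm] (captured as 'tag'); then one or more of one of [2ob]; then optionally one of [i90r] (captured as 'word').
Matches: at [1:11] match 'ssn78m2bor', groups = ('ssn78m', 'r'); at [15:25] match '22282rob20', groups = ('22282r', '0').
With 2 capturing groups, `findall` returns a 2-tuple per match.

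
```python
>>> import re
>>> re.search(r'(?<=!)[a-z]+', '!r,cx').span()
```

(1, 2)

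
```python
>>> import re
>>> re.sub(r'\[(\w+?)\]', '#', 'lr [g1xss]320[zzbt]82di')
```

Matches: at [3:10] → '[g1xss]'; at [13:19] → '[zzbt]'.
Each match is replaced by '#'.

'lr #320#82di'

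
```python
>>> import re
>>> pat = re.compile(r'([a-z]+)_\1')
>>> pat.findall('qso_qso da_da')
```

A backreference is literal: `\1` must see the identical characters the first group matched.
Because there's exactly one group, `findall` drops the full match and keeps group 1 from each hit.

['qso', 'da']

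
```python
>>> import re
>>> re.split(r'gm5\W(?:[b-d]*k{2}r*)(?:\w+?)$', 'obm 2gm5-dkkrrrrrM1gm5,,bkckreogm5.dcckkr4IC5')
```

['obm 2gm5-dkkrrrrrM1gm5,,bkckreo', '']

This matches the literal 'gm5', then a non-word character; then zero or more of a character in [b-d], then exactly 2 of the literal 'k', then zero or more of the literal 'r' (non-capturing group); then one or more of a word character (lazy) (non-capturing group); then anchored at the end.
Matches to split on: at [31:45] → 'gm5.dcckkr4IC5'.
Each match becomes a cut point; 2 segments remain.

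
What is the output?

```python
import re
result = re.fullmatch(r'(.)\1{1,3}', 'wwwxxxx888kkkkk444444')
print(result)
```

`\1` has to match the exact text group 1 already captured.
`re.fullmatch` is like wrapping the pattern in `^…$` (in single-line mode).
Here the string isn't matched end-to-end, so the call returns None.

None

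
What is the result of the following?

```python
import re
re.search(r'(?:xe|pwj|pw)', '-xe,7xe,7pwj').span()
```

(1, 3)

Unlike `match`, `search` isn't anchored — it looks for the pattern anywhere in the string.
The match spans [1:3] → 'xe'.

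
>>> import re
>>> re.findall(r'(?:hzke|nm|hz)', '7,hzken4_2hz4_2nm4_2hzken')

['hzke', 'hz', 'nm', 'hzke']

`|` is ordered: at each position the engine commits to the first alternative that works.
Matches: at [2:6] → 'hzke'; at [10:12] → 'hz'; at [15:17] → 'nm'; at [20:24] → 'hzke'.
No capturing groups, so `findall` returns the 4 full match strings.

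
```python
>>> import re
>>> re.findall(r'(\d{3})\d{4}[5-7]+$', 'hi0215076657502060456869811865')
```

The pattern matches exactly 3 of a digit (captured); then exactly 4 of a digit, then one or more of a character in [5-7]; then anchored at the end.
One capturing group, so `findall` returns just the captured substring from the one match — 1 in all.

['869']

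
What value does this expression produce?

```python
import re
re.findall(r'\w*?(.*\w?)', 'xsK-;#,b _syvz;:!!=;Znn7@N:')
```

['xsK-;#,b _syvz;:!!=;Znn7@N:', '']

This matches zero or more of a word character (lazy); then zero or more of any character, then optionally a word character (captured).
The `?` after the quantifier makes it lazy — it takes as little as possible before letting the rest of the pattern try.
Walking the string: at [0:27] match 'xsK-;#,b _syvz;:!!=;Znn7@N:', group 1 = 'xsK-;#,b _syvz;:!!=;Znn7@N:'; at [27:27] match '', group 1 = ''.
With a single group, `findall` returns only what that group captured — 2 items.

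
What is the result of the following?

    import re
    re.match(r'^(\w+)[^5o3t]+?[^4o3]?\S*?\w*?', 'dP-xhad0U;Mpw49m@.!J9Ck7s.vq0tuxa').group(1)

'dP'

Pattern: anchored at the start of the string; then one or more of a word character (captured); then one or more of any character except [5o3t] (lazy), then optionally any character except [4o3]; then zero or more of a non-whitespace character (lazy), then zero or more of a word character (lazy).
The `?` after the quantifier makes it lazy — it takes as little as possible before letting the rest of the pattern try.
`re.match` won't scan ahead — the pattern has to work from the very first character.
The match spans [0:4] → 'dP-x'.
Captured: group 1 = 'dP'.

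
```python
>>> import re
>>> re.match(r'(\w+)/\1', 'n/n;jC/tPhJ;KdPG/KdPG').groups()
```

('n',)

The backreference `\1` re-matches whatever the first group consumed, character for character.
`re.match` won't scan ahead — the pattern has to work from the very first character.
The match spans [0:3] → 'n/n'.
Captured: group 1 = 'n'.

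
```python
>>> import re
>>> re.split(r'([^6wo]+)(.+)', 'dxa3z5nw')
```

The pattern matches one or more of any character except [6wo] (captured); then one or more of any character (captured).
With a capturing group present, the delimiter's captured portion is kept in the result list.

['', 'dxa3z5n', 'w', '']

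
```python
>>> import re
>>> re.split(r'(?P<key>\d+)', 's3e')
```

The pattern matches one or more of a digit (captured as 'key').
The group in the pattern means `split` returns the separators' captures alongside the pieces.

['s', '3', 'e']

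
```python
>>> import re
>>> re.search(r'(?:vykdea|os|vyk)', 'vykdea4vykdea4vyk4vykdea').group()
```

'vykdea'

The regex engine tests alternatives in the order written; an earlier branch that matches wins even if a later one would match more.
`re.search` tries every starting position until one works.
The match spans [0:6] → 'vykdea'.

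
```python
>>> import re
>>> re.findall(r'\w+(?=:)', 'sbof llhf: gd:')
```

['llhf', 'gd']

The positive lookaround only admits positions where the adjacent text matches; those characters stay outside the span.
Scanning left to right: at [5:9] → 'llhf'; at [11:13] → 'gd'.
Since nothing is captured, `findall` lists the 2 matched substrings directly.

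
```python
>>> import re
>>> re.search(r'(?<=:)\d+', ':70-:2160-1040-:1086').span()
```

The positive lookaround only admits positions where the adjacent text matches; those characters stay outside the span.
`search` walks the string left to right and returns the first match it finds.
The match spans [1:3] → '70'.

(1, 3)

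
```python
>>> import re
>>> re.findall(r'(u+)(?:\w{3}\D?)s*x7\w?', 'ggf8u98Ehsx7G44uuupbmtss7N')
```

['u']

This matches one or more of a literal 'u' (captured); then exactly 3 of a word character, then optionally a non-digit (non-capturing group); then zero or more of a literal 's', then the literal 'x7', then optionally a word character.
Matches: at [4:13] match 'u98Ehsx7G', group 1 = 'u'.
Because there's exactly one group, `findall` drops the full match and keeps group 1 from the one hit.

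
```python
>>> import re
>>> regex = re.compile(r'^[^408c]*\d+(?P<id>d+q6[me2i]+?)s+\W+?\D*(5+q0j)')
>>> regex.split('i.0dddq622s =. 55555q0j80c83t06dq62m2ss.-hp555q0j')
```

['', 'dddq622', '55555q0j', '80c83t06dq62m2ss.-hp555q0j']

Pattern: anchored at the start of the string; then zero or more of any character except [408c], then one or more of a digit; then one or more of a literal 'd', then the literal 'q6', then one or more of one of [me2i] (lazy) (captured as 'id'); then one or more of a literal 's', then one or more of a non-word character (lazy), then zero or more of a non-digit; then one or more of a literal '5', then the literal 'q0j' (captured).
Matches to split on: at [0:23] → 'i.0dddq622s =. 55555q0j'.
The group in the pattern means `split` returns the separators' captures alongside the pieces.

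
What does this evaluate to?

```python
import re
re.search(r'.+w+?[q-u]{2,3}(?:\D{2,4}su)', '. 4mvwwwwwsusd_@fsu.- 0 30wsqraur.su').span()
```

(0, 36)

Pattern: one or more of any character, then one or more of the literal 'w' (lazy), then 2 to 3 of a character in [q-u]; then 2 to 4 of a non-digit, then the literal 'su' (non-capturing group).
`re.search` tries every starting position until one works.
The match spans [0:36] → '. 4mvwwwwwsusd_@fsu.- 0 30wsqraur.su'.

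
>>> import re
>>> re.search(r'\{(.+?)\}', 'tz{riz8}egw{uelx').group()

The match spans [2:8] → '{riz8}'.

'{riz8}'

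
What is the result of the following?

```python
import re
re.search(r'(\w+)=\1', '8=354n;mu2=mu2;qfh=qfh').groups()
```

('mu2',)

The match spans [7:14] → 'mu2=mu2'.
Captured: group 1 = 'mu2'.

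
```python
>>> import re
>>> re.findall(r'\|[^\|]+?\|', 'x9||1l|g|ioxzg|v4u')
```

['|1l|', '|ioxzg|']

Matches: at [3:7] → '|1l|'; at [8:15] → '|ioxzg|'.
With no groups in the pattern, `findall` gives back each whole match — 2 here.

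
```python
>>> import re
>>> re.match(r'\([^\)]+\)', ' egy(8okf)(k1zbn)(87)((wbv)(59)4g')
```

`re.match` only tries the pattern at the start of the string.
Here the pattern fails at index 0, so the call returns None.

None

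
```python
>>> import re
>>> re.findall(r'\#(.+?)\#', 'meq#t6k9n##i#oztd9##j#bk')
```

['t6k9n', 'i', '#j']

A non-greedy quantifier consumes as few characters as it can — just enough that the remainder of the pattern still matches from where it stops; whatever follows it matches normally.
Matches: at [3:10] match '#t6k9n#', group 1 = 't6k9n'; at [10:13] match '#i#', group 1 = 'i'; at [18:22] match '##j#', group 1 = '#j'.
`findall` collects group 1 from each match (3 total).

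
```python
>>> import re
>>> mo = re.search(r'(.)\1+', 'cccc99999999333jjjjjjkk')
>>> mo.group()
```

'cccc'

After group 1 captures some text, `\1` only succeeds where that same text appears again.
`search` walks the string left to right and returns the first match it finds.
The match spans [0:4] → 'cccc'.
Captured: group 1 = 'c'.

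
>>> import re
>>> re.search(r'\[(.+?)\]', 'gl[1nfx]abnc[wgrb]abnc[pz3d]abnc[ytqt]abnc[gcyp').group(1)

The match spans [2:8] → '[1nfx]'.
Captured: group 1 = '1nfx'.

'1nfx'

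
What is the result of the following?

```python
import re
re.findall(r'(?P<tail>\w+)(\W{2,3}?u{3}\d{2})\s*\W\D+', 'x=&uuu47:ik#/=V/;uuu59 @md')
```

[('x', '=&uuu47')]

This matches one or more of a word character (captured as 'tail'); then 2 to 3 of a non-word character (lazy), then exactly 3 of a literal 'u', then exactly 2 of a digit (captured); then zero or more of whitespace, then a non-word character, then one or more of a non-digit.
Walking the string: at [0:20] match 'x=&uuu47:ik#/=V/;uuu', groups = ('x', '=&uuu47').
With 2 capturing groups, `findall` returns a 2-tuple per match.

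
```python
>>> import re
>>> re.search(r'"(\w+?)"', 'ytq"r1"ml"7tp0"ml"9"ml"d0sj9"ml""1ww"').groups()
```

('r1',)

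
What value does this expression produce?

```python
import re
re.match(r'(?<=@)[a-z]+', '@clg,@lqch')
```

The lookaround is zero-width — it requires the adjacent text to match without consuming it, so the asserted text isn't part of the match.
`re.match` won't scan ahead — the pattern has to work from the very first character.
Here the string doesn't start with a match, so the call returns None.

None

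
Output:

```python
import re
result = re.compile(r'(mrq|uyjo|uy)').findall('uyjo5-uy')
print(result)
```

The regex engine tests alternatives in the order written; an earlier branch that matches wins even if a later one would match more.
One capturing group, so `findall` returns just the captured substring from each match — 2 in all.

['uyjo', 'uy']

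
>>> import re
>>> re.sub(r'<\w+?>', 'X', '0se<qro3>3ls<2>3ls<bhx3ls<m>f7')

'0seX3lsX3ls<bhx3lsXf7'

Matches: at [3:9] → '<qro3>'; at [12:15] → '<2>'; at [25:28] → '<m>'.
Each match is replaced by 'X'.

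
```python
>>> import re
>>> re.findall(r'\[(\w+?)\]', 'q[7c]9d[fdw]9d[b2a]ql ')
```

['7c', 'fdw', 'b2a']

One capturing group, so `findall` returns just the captured substring from each match — 3 in all.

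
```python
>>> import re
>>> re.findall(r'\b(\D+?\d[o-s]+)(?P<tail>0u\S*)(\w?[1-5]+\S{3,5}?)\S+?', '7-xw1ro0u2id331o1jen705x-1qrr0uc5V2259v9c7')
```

Lazy quantifiers expand one character at a time until the remainder of the pattern can match.
`findall` packs the 3 group values into a tuple for every match.

[('-xw1ro', '0u2id331o1jen705x-1qrr0uc5V22', '59v9')]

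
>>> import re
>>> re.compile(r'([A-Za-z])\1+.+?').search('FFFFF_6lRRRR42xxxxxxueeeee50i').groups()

('F',)

After group 1 captures some text, `\1` only succeeds where that same text appears again.
`search` walks the string left to right and returns the first match it finds.
The match spans [0:6] → 'FFFFF_'.
Captured: group 1 = 'F'.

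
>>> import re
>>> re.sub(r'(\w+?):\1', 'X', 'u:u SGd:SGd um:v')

'X X um:v'

The backreference `\1` re-matches whatever the first group consumed, character for character.
Every occurrence is swapped for 'X'.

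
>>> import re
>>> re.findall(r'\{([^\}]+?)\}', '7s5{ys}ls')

['ys']

Walking the string: at [3:7] match '{ys}', group 1 = 'ys'.
Because there's exactly one group, `findall` drops the full match and keeps group 1 from the one hit.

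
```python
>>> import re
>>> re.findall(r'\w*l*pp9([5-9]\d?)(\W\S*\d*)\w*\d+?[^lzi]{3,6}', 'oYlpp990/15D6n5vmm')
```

This matches zero or more of a word character, then zero or more of the literal 'l', then the literal 'pp9'; then a character in [5-9], then optionally a digit (captured); then a non-word character, then zero or more of a non-whitespace character, then zero or more of a digit (captured); then zero or more of a word character, then one or more of a digit (lazy), then 3 to 6 of any character except [lzi].
Walking the string: at [0:18] match 'oYlpp990/15D6n5vmm', groups = ('90', '/15D6n').
With 2 capturing groups, `findall` returns a 2-tuple per match.

[('90', '/15D6n')]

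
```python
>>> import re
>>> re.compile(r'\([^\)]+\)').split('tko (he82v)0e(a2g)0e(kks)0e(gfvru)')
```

The string is cut at each match, leaving 5 pieces.

['tko ', '0e', '0e', '0e', '']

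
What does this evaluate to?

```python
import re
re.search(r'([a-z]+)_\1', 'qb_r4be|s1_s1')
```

None

`\1` is not a pattern — it's the concrete string captured by group 1, re-applied verbatim.
Here the pattern never matches, so the call returns None.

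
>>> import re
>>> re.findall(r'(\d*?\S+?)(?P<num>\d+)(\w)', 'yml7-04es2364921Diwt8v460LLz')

This matches zero or more of a digit (lazy), then one or more of a non-whitespace character (lazy) (captured); then one or more of a digit (captured as 'num'); then a word character (captured).
Lazy quantifiers expand one character at a time until the remainder of the pattern can match.
Walking the string: at [0:8] match 'yml7-04e', groups = ('yml7-', '04', 'e'); at [8:17] match 's2364921D', groups = ('s', '2364921', 'D'); at [17:22] match 'iwt8v', groups = ('iwt', '8', 'v'); at [22:26] match '460L', groups = ('4', '60', 'L').
Multiple groups make `findall` return tuples — one 3-tuple for each match.

[('yml7-', '04', 'e'), ('s', '2364921', 'D'), ('iwt', '8', 'v'), ('4', '60', 'L')]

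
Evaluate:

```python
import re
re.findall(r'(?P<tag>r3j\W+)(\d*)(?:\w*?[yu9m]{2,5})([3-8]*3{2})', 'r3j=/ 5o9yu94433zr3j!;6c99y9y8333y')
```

Pattern: the literal 'r3j', then one or more of a non-word character (captured as 'tag'); then zero or more of a digit (captured); then zero or more of a word character (lazy), then 2 to 5 of one of [yu9m] (non-capturing group); then zero or more of a character in [3-8], then exactly 2 of the literal '3' (captured).
Matches: at [0:16] match 'r3j=/ 5o9yu94433', groups = ('r3j=/ ', '5', '4433'); at [17:33] match 'r3j!;6c99y9y8333', groups = ('r3j!;', '6', '8333').
`findall` packs the 3 group values into a tuple for every match.

[('r3j=/ ', '5', '4433'), ('r3j!;', '6', '8333')]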